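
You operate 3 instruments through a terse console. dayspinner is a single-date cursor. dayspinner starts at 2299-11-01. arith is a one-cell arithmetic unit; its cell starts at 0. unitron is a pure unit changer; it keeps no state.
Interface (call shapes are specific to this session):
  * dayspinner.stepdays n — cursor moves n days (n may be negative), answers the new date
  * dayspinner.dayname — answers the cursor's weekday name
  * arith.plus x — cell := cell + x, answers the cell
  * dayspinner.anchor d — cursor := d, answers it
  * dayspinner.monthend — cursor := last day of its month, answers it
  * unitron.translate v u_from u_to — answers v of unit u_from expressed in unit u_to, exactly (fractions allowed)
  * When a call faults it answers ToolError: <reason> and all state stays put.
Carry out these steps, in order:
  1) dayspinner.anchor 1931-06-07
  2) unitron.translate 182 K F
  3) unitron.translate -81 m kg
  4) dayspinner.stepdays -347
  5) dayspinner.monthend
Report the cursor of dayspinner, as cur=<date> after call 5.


Answer: cur=1930-06-30

Derivation:
==> anchor(1931-06-07)
<== 1931-06-07
==> translate(182, K, F)
<== -13207/100
==> translate(-81, m, kg)
<== ToolError: incompatible units
==> stepdays(-347)
<== 1930-06-25
==> monthend()
<== 1930-06-30


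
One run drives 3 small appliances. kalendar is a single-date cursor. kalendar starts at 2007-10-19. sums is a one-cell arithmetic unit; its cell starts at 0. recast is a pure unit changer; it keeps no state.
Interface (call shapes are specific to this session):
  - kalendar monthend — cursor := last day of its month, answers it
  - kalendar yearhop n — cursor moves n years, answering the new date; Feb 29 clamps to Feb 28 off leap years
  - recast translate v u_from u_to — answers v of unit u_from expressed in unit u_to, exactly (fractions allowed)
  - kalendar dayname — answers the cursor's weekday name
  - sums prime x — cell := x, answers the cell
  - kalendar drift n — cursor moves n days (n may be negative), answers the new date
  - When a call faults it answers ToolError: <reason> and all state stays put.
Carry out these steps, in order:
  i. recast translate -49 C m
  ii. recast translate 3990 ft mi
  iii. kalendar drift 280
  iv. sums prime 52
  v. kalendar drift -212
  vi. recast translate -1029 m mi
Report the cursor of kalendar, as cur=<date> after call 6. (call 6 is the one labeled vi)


Answer: cur=2007-12-26

Derivation:
I try recast translate using v: -49, u_from: C, u_to: m, which returns ToolError: incompatible units.
I use recast translate using v: 3990, u_from: ft, u_to: mi, yielding 133/176.
I try kalendar drift using n: 280, which returns 2008-07-25.
Invoking sums prime using x: 52: 52.
I call kalendar drift using n: -212, and get 2007-12-26.
Next I call recast translate using v: -1029, u_from: m, u_to: mi, which returns -42875/67056.


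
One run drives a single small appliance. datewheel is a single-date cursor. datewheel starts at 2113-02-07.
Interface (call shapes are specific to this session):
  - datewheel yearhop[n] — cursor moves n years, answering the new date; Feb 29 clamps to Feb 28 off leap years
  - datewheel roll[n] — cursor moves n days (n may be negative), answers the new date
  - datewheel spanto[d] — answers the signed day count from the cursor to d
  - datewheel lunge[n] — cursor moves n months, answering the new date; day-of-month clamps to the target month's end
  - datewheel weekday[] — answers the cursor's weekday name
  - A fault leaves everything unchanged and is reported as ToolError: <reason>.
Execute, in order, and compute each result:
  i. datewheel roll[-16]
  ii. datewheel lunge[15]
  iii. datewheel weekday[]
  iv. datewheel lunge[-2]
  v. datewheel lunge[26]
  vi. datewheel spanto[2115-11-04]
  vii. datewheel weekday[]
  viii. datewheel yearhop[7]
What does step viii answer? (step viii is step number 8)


>> datewheel roll(-16)
<< 2113-01-22
>> datewheel lunge(15)
<< 2114-04-22
>> datewheel weekday()
<< Sunday
>> datewheel lunge(-2)
<< 2114-02-22
>> datewheel lunge(26)
<< 2116-04-22
>> datewheel spanto(2115-11-04)
<< -170
>> datewheel weekday()
<< Wednesday
>> datewheel yearhop(7)
<< 2123-04-22

Answer: 2123-04-22


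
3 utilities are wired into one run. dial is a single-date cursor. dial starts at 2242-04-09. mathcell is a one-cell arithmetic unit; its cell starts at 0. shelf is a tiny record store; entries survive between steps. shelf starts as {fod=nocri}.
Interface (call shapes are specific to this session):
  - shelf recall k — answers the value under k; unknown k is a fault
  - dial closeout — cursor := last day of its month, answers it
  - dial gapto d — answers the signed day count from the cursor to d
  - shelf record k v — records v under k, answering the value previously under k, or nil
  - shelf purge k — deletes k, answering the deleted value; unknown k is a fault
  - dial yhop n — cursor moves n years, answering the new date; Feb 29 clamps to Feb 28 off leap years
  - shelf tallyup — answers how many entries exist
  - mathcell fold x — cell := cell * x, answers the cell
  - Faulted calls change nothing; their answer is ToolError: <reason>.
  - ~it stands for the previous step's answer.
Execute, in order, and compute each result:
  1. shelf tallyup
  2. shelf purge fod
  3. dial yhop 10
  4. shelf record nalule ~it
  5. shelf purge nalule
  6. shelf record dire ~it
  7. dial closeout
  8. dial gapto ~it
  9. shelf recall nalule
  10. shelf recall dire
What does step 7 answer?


-- 1. shelf tallyup() -> 1
-- 2. shelf purge(k: fod) -> nocri
-- 3. dial yhop(n: 10) -> 2252-04-09
-- 4. shelf record(k: nalule, v: ~it) -> nil
-- 5. shelf purge(k: nalule) -> 2252-04-09
-- 6. shelf record(k: dire, v: ~it) -> nil
-- 7. dial closeout() -> 2252-04-30
-- 8. dial gapto(d: ~it) -> 0
-- 9. shelf recall(k: nalule) -> ToolError: no such key nalule
-- 10. shelf recall(k: dire) -> 2252-04-09

Answer: 2252-04-30


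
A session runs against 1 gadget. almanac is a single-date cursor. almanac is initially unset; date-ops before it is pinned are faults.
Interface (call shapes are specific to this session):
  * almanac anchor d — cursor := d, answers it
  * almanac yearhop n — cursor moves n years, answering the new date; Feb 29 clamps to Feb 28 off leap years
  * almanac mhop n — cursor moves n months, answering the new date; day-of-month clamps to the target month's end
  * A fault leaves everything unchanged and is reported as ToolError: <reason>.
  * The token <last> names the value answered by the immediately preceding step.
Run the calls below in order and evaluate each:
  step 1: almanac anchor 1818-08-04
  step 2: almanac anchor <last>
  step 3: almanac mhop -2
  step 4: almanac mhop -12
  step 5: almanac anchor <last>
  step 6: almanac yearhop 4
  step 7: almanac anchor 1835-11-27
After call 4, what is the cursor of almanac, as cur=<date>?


Answer: cur=1817-06-04

Derivation:
·→ almanac anchor(d='1818-08-04')
·← 1818-08-04
·→ almanac anchor(d='<last>')
·← 1818-08-04
·→ almanac mhop(n='-2')
·← 1818-06-04
·→ almanac mhop(n='-12')
·← 1817-06-04
·→ almanac anchor(d='<last>')
·← 1817-06-04
·→ almanac yearhop(n='4')
·← 1821-06-04
·→ almanac anchor(d='1835-11-27')
·← 1835-11-27


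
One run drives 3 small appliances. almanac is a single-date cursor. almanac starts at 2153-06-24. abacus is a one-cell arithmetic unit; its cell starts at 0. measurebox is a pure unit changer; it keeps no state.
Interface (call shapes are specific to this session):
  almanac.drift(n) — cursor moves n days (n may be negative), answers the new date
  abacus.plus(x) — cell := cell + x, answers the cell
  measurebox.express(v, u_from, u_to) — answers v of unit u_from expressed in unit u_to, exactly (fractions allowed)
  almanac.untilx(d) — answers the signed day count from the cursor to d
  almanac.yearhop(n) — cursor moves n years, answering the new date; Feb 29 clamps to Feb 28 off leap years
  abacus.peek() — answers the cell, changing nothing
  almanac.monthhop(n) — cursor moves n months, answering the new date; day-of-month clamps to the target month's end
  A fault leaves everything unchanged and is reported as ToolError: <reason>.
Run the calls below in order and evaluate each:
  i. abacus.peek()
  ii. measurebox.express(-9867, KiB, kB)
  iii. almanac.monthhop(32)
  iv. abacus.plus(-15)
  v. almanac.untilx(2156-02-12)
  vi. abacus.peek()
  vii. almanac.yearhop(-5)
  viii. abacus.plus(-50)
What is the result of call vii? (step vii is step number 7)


> peek
:: 0
> express -9867 KiB kB
:: -1262976/125
> monthhop 32
:: 2156-02-24
> plus -15
:: -15
> untilx 2156-02-12
:: -12
> peek
:: -15
> yearhop -5
:: 2151-02-24
> plus -50
:: -65

Answer: 2151-02-24


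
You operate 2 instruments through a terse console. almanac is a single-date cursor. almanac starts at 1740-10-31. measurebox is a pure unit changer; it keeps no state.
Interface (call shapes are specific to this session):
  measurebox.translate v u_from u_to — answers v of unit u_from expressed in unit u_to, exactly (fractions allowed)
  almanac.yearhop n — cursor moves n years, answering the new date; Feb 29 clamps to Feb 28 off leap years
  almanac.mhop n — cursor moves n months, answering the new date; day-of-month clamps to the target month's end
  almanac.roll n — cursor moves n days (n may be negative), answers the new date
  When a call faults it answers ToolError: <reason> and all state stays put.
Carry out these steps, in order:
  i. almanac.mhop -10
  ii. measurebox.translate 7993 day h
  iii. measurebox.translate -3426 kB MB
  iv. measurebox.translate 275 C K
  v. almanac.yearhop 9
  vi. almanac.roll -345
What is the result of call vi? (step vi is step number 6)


Answer: 1748-01-21

Derivation:
-> mhop(n: -10)
<- 1739-12-31
-> translate(v: 7993, u_from: day, u_to: h)
<- 191832
-> translate(v: -3426, u_from: kB, u_to: MB)
<- -1713/500
-> translate(v: 275, u_from: C, u_to: K)
<- 10963/20
-> yearhop(n: 9)
<- 1748-12-31
-> roll(n: -345)
<- 1748-01-21


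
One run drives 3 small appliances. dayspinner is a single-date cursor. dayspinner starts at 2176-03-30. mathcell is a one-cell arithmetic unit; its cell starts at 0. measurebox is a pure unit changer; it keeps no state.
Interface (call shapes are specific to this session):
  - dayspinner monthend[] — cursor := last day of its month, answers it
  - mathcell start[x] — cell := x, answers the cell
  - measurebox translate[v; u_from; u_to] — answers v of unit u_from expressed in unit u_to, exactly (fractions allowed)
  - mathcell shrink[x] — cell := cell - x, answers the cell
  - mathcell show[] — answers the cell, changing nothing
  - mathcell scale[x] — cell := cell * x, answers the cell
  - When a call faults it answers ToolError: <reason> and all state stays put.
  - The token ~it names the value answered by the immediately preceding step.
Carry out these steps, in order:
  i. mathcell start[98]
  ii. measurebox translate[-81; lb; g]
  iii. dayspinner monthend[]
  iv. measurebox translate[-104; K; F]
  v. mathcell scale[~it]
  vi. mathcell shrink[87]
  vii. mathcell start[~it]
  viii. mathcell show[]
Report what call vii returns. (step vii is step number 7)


~$ mathcell start x=98
[out] 98
~$ measurebox translate v=-81 u_from=lb u_to=g
[out] -3674098197/100000
~$ dayspinner monthend
[out] 2176-03-31
~$ measurebox translate v=-104 u_from=K u_to=F
[out] -64687/100
~$ mathcell scale x=~it
[out] -3169663/50
~$ mathcell shrink x=87
[out] -3174013/50
~$ mathcell start x=~it
[out] -3174013/50
~$ mathcell show
[out] -3174013/50

Answer: -3174013/50


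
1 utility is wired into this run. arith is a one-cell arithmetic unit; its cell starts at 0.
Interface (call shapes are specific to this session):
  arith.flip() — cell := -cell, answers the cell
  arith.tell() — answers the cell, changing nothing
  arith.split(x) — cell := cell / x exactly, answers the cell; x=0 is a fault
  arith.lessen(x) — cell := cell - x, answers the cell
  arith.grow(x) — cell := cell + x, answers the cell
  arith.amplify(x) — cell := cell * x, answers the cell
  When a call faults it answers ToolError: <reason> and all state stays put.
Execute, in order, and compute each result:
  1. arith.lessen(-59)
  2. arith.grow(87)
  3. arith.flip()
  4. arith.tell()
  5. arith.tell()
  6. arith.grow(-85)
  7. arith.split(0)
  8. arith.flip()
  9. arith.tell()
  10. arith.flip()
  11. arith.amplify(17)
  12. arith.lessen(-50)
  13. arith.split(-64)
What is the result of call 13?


==> arith.lessen(x: -59)
<== 59
==> arith.grow(x: 87)
<== 146
==> arith.flip()
<== -146
==> arith.tell()
<== -146
==> arith.tell()
<== -146
==> arith.grow(x: -85)
<== -231
==> arith.split(x: 0)
<== ToolError: division by zero
==> arith.flip()
<== 231
==> arith.tell()
<== 231
==> arith.flip()
<== -231
==> arith.amplify(x: 17)
<== -3927
==> arith.lessen(x: -50)
<== -3877
==> arith.split(x: -64)
<== 3877/64

Answer: 3877/64


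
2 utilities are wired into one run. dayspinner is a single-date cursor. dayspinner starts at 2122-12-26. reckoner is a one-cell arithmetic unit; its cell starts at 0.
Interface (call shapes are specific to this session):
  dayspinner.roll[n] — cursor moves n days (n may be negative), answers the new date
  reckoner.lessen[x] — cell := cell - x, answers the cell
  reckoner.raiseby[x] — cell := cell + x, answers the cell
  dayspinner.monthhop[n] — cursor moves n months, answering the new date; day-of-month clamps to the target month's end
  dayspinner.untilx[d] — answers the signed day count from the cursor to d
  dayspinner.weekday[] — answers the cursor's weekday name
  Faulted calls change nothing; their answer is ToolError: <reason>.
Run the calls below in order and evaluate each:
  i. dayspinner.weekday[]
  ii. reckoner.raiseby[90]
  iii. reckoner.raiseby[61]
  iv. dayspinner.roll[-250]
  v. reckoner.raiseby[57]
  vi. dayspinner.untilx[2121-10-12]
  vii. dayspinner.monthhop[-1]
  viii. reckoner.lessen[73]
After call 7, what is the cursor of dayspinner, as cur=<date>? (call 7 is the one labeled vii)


Answer: cur=2122-03-20

Derivation:
Step: dayspinner.weekday[]
Result: Saturday
Step: reckoner.raiseby[90]
Result: 90
Step: reckoner.raiseby[61]
Result: 151
Step: dayspinner.roll[-250]
Result: 2122-04-20
Step: reckoner.raiseby[57]
Result: 208
Step: dayspinner.untilx[2121-10-12]
Result: -190
Step: dayspinner.monthhop[-1]
Result: 2122-03-20
Step: reckoner.lessen[73]
Result: 135


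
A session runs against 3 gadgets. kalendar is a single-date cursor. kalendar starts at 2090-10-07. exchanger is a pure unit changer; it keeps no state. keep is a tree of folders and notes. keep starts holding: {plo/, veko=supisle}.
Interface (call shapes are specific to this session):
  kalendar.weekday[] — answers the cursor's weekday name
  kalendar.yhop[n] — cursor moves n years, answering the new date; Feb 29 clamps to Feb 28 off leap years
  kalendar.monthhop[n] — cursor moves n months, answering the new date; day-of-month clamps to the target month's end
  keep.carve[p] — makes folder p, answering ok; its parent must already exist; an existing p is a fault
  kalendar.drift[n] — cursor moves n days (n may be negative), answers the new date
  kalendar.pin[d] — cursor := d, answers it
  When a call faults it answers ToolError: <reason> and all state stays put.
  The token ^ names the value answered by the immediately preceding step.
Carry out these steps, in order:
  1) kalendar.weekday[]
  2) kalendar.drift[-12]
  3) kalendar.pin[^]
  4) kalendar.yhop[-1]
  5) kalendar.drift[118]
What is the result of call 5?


Answer: 2090-01-21

Derivation:
Do: kalendar.weekday[]
See: Saturday
Do: kalendar.drift[-12]
See: 2090-09-25
Do: kalendar.pin[^]
See: 2090-09-25
Do: kalendar.yhop[-1]
See: 2089-09-25
Do: kalendar.drift[118]
See: 2090-01-21


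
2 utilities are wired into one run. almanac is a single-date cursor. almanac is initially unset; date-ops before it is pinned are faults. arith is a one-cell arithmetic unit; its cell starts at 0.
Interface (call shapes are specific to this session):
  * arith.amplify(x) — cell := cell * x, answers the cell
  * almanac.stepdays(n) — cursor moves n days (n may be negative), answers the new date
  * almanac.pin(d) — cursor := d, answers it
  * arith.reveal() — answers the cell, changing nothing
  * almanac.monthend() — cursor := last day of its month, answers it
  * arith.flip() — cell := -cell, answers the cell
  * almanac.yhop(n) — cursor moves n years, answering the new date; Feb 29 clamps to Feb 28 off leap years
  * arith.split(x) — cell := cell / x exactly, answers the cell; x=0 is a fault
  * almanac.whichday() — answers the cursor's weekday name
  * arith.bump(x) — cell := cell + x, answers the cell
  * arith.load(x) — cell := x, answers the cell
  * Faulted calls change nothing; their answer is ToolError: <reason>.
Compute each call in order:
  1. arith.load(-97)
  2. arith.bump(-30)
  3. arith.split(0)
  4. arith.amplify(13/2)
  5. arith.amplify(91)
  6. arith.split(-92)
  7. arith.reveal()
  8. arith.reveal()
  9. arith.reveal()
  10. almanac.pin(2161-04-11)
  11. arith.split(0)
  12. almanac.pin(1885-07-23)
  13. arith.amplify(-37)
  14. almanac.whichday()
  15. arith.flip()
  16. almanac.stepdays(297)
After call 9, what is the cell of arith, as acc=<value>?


→ arith.load(x→-97)
← -97
→ arith.bump(x→-30)
← -127
→ arith.split(x→0)
← ToolError: division by zero
→ arith.amplify(x→13/2)
← -1651/2
→ arith.amplify(x→91)
← -150241/2
→ arith.split(x→-92)
← 150241/184
→ arith.reveal()
← 150241/184
→ arith.reveal()
← 150241/184
→ arith.reveal()
← 150241/184
→ almanac.pin(d→2161-04-11)
← 2161-04-11
→ arith.split(x→0)
← ToolError: division by zero
→ almanac.pin(d→1885-07-23)
← 1885-07-23
→ arith.amplify(x→-37)
← -5558917/184
→ almanac.whichday()
← Thursday
→ arith.flip()
← 5558917/184
→ almanac.stepdays(n→297)
← 1886-05-16

Answer: acc=150241/184


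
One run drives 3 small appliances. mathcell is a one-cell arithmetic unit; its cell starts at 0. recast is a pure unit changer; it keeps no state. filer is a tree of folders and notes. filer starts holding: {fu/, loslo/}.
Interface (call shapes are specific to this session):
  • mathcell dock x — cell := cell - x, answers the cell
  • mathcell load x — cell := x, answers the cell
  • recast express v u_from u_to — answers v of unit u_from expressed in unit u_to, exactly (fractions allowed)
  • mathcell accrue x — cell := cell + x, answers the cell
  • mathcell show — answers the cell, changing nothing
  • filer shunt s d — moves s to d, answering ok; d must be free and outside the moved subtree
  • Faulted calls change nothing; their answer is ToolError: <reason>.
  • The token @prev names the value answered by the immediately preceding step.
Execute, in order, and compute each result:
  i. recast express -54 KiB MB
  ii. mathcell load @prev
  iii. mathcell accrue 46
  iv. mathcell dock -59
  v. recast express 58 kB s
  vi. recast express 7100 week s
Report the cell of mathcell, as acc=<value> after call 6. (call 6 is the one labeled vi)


Answer: acc=1639761/15625

Derivation:
CALL recast express[v=-54; u_from=KiB; u_to=MB]
RET  -864/15625
CALL mathcell load[x=@prev]
RET  -864/15625
CALL mathcell accrue[x=46]
RET  717886/15625
CALL mathcell dock[x=-59]
RET  1639761/15625
CALL recast express[v=58; u_from=kB; u_to=s]
RET  ToolError: incompatible units
CALL recast express[v=7100; u_from=week; u_to=s]
RET  4294080000


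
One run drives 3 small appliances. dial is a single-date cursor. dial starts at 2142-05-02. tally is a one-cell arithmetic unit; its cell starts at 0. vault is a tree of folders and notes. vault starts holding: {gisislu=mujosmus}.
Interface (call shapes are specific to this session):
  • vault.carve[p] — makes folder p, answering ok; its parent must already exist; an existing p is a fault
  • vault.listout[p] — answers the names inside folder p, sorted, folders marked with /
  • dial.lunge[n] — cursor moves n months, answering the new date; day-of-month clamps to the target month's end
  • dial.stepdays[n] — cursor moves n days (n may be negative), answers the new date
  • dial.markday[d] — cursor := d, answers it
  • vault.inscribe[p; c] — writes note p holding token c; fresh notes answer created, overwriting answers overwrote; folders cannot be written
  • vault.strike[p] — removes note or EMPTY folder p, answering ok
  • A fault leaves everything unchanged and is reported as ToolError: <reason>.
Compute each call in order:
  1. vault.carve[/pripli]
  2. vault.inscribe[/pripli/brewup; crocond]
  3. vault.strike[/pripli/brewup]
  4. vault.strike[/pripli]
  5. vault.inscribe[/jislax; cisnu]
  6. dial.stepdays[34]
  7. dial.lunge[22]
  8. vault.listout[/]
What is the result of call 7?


==> carve(p: /pripli)
<== ok
==> inscribe(p: /pripli/brewup, c: crocond)
<== created
==> strike(p: /pripli/brewup)
<== ok
==> strike(p: /pripli)
<== ok
==> inscribe(p: /jislax, c: cisnu)
<== created
==> stepdays(n: 34)
<== 2142-06-05
==> lunge(n: 22)
<== 2144-04-05
==> listout(p: /)
<== [gisislu, jislax]

Answer: 2144-04-05


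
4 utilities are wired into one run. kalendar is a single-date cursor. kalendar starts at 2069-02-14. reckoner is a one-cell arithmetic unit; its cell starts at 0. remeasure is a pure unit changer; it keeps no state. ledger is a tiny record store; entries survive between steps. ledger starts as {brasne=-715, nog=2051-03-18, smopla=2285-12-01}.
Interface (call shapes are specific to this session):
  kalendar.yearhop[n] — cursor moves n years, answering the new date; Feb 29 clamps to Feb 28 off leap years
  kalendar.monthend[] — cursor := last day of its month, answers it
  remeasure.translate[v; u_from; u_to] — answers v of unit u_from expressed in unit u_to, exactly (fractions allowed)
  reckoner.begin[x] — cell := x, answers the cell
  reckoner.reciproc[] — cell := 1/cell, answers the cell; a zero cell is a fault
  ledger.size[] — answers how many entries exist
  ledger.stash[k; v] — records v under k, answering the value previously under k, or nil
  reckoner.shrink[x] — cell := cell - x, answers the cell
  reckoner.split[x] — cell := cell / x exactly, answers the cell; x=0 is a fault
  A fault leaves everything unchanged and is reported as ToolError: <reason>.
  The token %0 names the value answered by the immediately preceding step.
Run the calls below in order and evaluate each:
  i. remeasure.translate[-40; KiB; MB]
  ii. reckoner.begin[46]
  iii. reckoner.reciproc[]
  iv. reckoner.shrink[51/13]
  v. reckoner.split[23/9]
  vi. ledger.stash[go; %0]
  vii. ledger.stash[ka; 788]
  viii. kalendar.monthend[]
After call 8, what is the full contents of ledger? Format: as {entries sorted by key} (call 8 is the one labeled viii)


Do: translate[v→-40; u_from→KiB; u_to→MB]
See: -128/3125
Do: begin[x→46]
See: 46
Do: reciproc[]
See: 1/46
Do: shrink[x→51/13]
See: -2333/598
Do: split[x→23/9]
See: -20997/13754
Do: stash[k→go; v→%0]
See: nil
Do: stash[k→ka; v→788]
See: nil
Do: monthend[]
See: 2069-02-28

Answer: {brasne=-715, go=-20997/13754, ka=788, nog=2051-03-18, smopla=2285-12-01}


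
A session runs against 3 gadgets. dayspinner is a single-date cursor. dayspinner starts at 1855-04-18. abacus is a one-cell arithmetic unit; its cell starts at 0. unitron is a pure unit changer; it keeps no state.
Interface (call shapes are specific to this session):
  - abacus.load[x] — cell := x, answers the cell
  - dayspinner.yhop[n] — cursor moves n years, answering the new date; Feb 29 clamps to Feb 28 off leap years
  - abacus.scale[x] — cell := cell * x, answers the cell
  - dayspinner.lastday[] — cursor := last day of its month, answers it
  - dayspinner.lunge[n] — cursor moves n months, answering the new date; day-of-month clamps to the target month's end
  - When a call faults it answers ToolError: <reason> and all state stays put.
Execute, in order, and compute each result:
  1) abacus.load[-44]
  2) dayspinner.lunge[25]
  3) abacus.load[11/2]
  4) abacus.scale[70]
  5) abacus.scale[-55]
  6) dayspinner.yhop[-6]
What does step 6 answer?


>>> load x→-44
= -44
>>> lunge n→25
= 1857-05-18
>>> load x→11/2
= 11/2
>>> scale x→70
= 385
>>> scale x→-55
= -21175
>>> yhop n→-6
= 1851-05-18

Answer: 1851-05-18


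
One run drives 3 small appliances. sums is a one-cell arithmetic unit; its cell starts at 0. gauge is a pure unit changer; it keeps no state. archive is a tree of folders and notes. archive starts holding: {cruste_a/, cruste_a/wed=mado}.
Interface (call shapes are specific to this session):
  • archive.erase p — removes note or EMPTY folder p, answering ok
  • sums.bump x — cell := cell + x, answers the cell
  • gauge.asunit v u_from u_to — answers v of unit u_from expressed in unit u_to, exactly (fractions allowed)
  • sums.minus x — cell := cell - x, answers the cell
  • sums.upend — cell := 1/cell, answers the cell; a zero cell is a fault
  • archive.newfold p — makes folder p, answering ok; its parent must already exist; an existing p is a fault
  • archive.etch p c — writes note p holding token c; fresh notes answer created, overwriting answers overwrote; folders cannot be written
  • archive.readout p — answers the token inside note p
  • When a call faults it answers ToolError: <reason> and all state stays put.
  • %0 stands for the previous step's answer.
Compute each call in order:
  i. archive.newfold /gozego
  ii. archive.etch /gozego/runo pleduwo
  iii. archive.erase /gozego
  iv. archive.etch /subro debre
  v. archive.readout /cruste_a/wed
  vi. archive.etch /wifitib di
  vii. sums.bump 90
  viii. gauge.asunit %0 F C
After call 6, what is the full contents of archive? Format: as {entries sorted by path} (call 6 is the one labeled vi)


Answer: {cruste_a/, cruste_a/wed=mado, gozego/, gozego/runo=pleduwo, subro=debre, wifitib=di}

Derivation:
Do: newfold[/gozego]
See: ok
Do: etch[/gozego/runo; pleduwo]
See: created
Do: erase[/gozego]
See: ToolError: not empty
Do: etch[/subro; debre]
See: created
Do: readout[/cruste_a/wed]
See: mado
Do: etch[/wifitib; di]
See: created
Do: bump[90]
See: 90
Do: asunit[%0; F; C]
See: 290/9


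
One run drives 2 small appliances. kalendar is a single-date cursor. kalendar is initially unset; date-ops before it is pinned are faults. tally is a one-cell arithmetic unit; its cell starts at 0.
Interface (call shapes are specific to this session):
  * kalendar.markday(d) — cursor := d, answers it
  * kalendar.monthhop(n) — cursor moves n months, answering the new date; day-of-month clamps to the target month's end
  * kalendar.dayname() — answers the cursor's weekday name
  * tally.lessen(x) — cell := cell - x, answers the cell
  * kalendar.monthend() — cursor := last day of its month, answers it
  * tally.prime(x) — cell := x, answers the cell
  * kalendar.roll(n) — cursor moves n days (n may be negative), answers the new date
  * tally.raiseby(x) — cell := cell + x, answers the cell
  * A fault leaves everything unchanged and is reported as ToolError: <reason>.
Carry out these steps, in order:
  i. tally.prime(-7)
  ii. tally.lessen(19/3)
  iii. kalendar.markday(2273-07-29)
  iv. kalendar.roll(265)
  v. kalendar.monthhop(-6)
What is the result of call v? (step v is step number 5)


Act: tally.prime[-7]
Obs: -7
Act: tally.lessen[19/3]
Obs: -40/3
Act: kalendar.markday[2273-07-29]
Obs: 2273-07-29
Act: kalendar.roll[265]
Obs: 2274-04-20
Act: kalendar.monthhop[-6]
Obs: 2273-10-20

Answer: 2273-10-20


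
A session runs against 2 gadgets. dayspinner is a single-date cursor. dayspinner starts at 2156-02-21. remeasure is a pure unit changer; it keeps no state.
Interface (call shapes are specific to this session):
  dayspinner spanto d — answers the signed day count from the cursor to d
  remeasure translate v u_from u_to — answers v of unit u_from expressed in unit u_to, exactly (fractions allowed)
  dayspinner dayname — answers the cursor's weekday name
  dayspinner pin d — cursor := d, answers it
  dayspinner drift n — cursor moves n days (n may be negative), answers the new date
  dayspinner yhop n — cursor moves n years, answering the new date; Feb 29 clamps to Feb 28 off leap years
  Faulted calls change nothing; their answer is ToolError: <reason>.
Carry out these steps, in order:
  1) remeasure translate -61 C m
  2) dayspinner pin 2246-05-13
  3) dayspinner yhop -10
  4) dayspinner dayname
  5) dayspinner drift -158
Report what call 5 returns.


Answer: 2235-12-07

Derivation:
> remeasure translate v: -61 u_from: C u_to: m
  ToolError: incompatible units
> dayspinner pin d: 2246-05-13
  2246-05-13
> dayspinner yhop n: -10
  2236-05-13
> dayspinner dayname
  Friday
> dayspinner drift n: -158
  2235-12-07


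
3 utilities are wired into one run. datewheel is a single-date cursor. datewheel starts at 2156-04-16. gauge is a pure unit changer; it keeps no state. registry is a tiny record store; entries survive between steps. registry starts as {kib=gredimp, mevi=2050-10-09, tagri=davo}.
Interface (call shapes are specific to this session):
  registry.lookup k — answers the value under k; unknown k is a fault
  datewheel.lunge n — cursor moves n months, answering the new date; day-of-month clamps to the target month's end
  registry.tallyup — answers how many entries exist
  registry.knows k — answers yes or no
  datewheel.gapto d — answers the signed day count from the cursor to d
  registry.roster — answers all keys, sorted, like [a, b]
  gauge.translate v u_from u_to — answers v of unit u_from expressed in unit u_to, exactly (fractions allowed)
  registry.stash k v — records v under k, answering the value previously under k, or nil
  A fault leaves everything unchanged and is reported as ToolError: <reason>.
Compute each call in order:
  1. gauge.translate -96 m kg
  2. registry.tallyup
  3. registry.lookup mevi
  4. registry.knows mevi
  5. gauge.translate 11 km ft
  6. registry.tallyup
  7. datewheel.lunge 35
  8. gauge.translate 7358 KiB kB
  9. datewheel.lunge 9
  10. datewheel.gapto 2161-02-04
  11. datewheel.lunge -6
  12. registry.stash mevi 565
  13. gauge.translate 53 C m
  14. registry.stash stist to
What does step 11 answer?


Answer: 2159-06-16

Derivation:
-> gauge.translate(v: -96, u_from: m, u_to: kg)
<- ToolError: incompatible units
-> registry.tallyup()
<- 3
-> registry.lookup(k: mevi)
<- 2050-10-09
-> registry.knows(k: mevi)
<- yes
-> gauge.translate(v: 11, u_from: km, u_to: ft)
<- 13750000/381
-> registry.tallyup()
<- 3
-> datewheel.lunge(n: 35)
<- 2159-03-16
-> gauge.translate(v: 7358, u_from: KiB, u_to: kB)
<- 941824/125
-> datewheel.lunge(n: 9)
<- 2159-12-16
-> datewheel.gapto(d: 2161-02-04)
<- 416
-> datewheel.lunge(n: -6)
<- 2159-06-16
-> registry.stash(k: mevi, v: 565)
<- 2050-10-09
-> gauge.translate(v: 53, u_from: C, u_to: m)
<- ToolError: incompatible units
-> registry.stash(k: stist, v: to)
<- nil


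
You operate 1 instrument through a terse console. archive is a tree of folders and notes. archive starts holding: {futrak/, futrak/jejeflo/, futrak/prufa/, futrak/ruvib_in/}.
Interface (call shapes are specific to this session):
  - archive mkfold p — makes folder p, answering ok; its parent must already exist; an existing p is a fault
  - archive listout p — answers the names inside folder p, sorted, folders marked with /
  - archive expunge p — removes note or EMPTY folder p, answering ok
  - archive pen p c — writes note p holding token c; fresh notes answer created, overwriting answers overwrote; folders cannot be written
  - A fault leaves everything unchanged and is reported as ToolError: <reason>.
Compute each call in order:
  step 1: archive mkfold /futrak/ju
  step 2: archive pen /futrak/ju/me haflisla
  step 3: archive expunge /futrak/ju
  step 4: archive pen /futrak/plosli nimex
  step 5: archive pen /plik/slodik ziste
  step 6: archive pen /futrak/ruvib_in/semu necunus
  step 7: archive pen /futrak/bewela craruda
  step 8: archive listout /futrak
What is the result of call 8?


Answer: [bewela, jejeflo/, ju/, plosli, prufa/, ruvib_in/]

Derivation:
;; 1. archive mkfold(p: /futrak/ju) -> ok
;; 2. archive pen(p: /futrak/ju/me, c: haflisla) -> created
;; 3. archive expunge(p: /futrak/ju) -> ToolError: not empty
;; 4. archive pen(p: /futrak/plosli, c: nimex) -> created
;; 5. archive pen(p: /plik/slodik, c: ziste) -> ToolError: no parent
;; 6. archive pen(p: /futrak/ruvib_in/semu, c: necunus) -> created
;; 7. archive pen(p: /futrak/bewela, c: craruda) -> created
;; 8. archive listout(p: /futrak) -> [bewela, jejeflo/, ju/, plosli, prufa/, ruvib_in/]


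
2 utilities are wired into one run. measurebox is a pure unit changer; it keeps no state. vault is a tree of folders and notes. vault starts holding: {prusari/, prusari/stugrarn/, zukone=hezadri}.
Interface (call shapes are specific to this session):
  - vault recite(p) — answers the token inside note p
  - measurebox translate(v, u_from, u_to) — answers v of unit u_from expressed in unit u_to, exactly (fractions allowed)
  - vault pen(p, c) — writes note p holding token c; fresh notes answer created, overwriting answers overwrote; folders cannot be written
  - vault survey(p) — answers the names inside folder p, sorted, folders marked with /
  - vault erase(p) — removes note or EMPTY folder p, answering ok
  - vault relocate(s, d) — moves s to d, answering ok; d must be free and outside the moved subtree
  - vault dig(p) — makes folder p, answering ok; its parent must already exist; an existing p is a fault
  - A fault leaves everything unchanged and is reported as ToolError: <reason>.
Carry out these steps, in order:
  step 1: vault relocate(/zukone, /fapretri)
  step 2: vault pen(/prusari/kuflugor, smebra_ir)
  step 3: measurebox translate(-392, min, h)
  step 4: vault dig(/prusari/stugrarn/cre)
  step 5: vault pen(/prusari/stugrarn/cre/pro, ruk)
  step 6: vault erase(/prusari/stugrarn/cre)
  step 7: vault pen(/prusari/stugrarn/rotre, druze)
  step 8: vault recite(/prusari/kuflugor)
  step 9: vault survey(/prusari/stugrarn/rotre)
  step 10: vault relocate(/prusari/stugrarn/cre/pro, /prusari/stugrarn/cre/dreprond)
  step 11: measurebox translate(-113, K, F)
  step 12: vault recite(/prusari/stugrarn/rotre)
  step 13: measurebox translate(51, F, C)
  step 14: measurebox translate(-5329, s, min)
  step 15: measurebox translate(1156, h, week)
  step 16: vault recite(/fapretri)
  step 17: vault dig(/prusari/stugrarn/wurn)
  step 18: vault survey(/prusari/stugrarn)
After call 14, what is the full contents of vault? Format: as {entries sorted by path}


-- 1. vault relocate(s=/zukone, d=/fapretri) == ok
-- 2. vault pen(p=/prusari/kuflugor, c=smebra_ir) == created
-- 3. measurebox translate(v=-392, u_from=min, u_to=h) == -98/15
-- 4. vault dig(p=/prusari/stugrarn/cre) == ok
-- 5. vault pen(p=/prusari/stugrarn/cre/pro, c=ruk) == created
-- 6. vault erase(p=/prusari/stugrarn/cre) == ToolError: not empty
-- 7. vault pen(p=/prusari/stugrarn/rotre, c=druze) == created
-- 8. vault recite(p=/prusari/kuflugor) == smebra_ir
-- 9. vault survey(p=/prusari/stugrarn/rotre) == ToolError: not a directory
-- 10. vault relocate(s=/prusari/stugrarn/cre/pro, d=/prusari/stugrarn/cre/dreprond) == ok
-- 11. measurebox translate(v=-113, u_from=K, u_to=F) == -66307/100
-- 12. vault recite(p=/prusari/stugrarn/rotre) == druze
-- 13. measurebox translate(v=51, u_from=F, u_to=C) == 95/9
-- 14. measurebox translate(v=-5329, u_from=s, u_to=min) == -5329/60
-- 15. measurebox translate(v=1156, u_from=h, u_to=week) == 289/42
-- 16. vault recite(p=/fapretri) == hezadri
-- 17. vault dig(p=/prusari/stugrarn/wurn) == ok
-- 18. vault survey(p=/prusari/stugrarn) == [cre/, rotre, wurn/]

Answer: {fapretri=hezadri, prusari/, prusari/kuflugor=smebra_ir, prusari/stugrarn/, prusari/stugrarn/cre/, prusari/stugrarn/cre/dreprond=ruk, prusari/stugrarn/rotre=druze}


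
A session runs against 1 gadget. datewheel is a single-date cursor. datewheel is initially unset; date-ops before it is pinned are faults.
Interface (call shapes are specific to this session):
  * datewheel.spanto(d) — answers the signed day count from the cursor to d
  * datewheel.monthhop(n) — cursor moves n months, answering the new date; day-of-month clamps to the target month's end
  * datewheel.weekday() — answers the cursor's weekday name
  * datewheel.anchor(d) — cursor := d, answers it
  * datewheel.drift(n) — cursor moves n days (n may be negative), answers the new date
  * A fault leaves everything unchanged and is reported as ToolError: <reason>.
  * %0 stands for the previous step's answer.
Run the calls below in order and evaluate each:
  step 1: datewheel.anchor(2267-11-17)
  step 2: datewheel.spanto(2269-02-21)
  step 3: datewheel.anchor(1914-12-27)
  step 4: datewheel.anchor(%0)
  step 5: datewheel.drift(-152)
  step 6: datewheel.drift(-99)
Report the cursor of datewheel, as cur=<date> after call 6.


Next I call datewheel.anchor on d→2267-11-17: 2267-11-17.
I try datewheel.spanto on d→2269-02-21, and get 462.
Next I call datewheel.anchor on d→1914-12-27, yielding 1914-12-27.
I run datewheel.anchor on d→%0, and observe 1914-12-27.
Now I run datewheel.drift on n→-152, giving 1914-07-28.
I use datewheel.drift on n→-99, → 1914-04-20.

Answer: cur=1914-04-20


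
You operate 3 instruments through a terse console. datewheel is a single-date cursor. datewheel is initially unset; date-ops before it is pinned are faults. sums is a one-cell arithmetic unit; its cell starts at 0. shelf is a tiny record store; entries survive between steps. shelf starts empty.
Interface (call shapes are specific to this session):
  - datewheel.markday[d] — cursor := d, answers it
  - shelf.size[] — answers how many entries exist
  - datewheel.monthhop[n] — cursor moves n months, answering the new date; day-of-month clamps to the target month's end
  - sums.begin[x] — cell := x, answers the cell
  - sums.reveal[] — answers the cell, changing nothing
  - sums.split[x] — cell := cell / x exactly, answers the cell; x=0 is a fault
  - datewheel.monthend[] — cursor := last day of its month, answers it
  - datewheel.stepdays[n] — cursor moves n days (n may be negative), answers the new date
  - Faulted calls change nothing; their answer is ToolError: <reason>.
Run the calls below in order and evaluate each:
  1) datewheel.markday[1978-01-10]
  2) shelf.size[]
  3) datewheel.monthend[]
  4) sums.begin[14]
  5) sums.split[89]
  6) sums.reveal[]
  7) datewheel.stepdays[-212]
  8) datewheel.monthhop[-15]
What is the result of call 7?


Answer: 1977-07-03

Derivation:
$ markday d: 1978-01-10
= 1978-01-10
$ size
= 0
$ monthend
= 1978-01-31
$ begin x: 14
= 14
$ split x: 89
= 14/89
$ reveal
= 14/89
$ stepdays n: -212
= 1977-07-03
$ monthhop n: -15
= 1976-04-03


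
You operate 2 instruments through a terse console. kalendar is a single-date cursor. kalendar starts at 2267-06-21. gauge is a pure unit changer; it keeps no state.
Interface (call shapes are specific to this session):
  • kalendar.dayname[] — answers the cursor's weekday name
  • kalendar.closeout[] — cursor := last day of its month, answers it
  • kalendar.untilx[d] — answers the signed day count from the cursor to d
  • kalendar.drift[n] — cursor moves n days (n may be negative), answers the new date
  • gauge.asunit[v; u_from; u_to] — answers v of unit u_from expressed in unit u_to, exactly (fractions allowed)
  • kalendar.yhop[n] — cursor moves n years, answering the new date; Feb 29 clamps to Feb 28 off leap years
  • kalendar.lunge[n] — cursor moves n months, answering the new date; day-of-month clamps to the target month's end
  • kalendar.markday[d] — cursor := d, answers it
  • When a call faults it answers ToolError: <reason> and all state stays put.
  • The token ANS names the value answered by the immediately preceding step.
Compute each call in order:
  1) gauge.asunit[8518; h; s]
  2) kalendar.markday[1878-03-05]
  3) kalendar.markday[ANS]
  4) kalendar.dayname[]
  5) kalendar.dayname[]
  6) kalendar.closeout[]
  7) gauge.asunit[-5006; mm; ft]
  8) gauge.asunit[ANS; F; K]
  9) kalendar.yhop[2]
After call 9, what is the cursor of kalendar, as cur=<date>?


// gauge.asunit(v='8518', u_from='h', u_to='s') : 30664800
// kalendar.markday(d='1878-03-05') : 1878-03-05
// kalendar.markday(d='ANS') : 1878-03-05
// kalendar.dayname() : Tuesday
// kalendar.dayname() : Tuesday
// kalendar.closeout() : 1878-03-31
// gauge.asunit(v='-5006', u_from='mm', u_to='ft') : -12515/762
// gauge.asunit(v='ANS', u_from='F', u_to='K') : 16887677/68580
// kalendar.yhop(n='2') : 1880-03-31

Answer: cur=1880-03-31
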